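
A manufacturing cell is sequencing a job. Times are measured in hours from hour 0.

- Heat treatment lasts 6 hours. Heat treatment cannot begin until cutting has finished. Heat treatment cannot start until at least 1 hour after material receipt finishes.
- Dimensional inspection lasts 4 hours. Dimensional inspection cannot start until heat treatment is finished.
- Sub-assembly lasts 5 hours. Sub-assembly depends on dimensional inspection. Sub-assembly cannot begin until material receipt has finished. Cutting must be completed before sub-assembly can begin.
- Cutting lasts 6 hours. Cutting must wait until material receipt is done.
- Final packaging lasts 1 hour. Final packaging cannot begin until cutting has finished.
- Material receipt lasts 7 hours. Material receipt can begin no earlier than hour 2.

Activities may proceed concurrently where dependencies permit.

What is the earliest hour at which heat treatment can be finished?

21

Material receipt waits on its own release at hour 2, so it starts at hour 2 and finishes at 2 + 7 = hour 9.
Cutting waits on material receipt (finishes hour 9), so it starts at hour 9 and finishes at 9 + 6 = hour 15.
Heat treatment cannot start until cutting (finishes hour 15); material receipt (finishes hour 9, plus 1-hour gap → hour 10). The controlling bound is hour 15, so heat treatment finishes at 15 + 6 = hour 21.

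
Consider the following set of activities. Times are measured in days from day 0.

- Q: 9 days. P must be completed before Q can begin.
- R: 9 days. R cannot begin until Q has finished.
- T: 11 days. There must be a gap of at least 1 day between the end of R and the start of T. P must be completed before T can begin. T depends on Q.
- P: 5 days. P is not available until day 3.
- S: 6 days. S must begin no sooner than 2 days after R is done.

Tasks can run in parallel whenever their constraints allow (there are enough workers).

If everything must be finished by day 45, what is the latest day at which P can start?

Nothing follows S; the deadline of day 45 is its only limit. It must start by 45 − 6 = day 39.
T has no dependents, so it just needs to finish by day 45. Starting by 45 − 11 = day 34 achieves that.
R must finish in time for S (must start by day 39, minus 2-day gap → day 37); T (must start by day 34, minus 1-day gap → day 33). The tightest is day 33, so R must start by 33 − 9 = day 24.
Q must finish in time for R (must start by day 24); T (must start by day 34). The tightest is day 24, so Q must start by 24 − 9 = day 15.
P must finish in time for Q (must start by day 15); T (must start by day 34). The tightest is day 15, so P must start by 15 − 5 = day 10.

10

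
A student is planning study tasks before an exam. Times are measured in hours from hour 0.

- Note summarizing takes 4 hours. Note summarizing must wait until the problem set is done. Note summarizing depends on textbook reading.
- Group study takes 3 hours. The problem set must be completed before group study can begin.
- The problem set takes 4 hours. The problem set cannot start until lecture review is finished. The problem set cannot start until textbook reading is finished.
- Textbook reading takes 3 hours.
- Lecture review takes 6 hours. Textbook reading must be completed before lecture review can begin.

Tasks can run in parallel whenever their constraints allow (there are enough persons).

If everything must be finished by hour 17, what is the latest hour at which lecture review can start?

Group study has no dependents, so it just needs to finish by hour 17. Starting by 17 − 3 = hour 14 achieves that.
Nothing follows note summarizing; the deadline of hour 17 is its only limit. It must start by 17 − 4 = hour 13.
For the problem set: group study (must start by hour 14); note summarizing (must start by hour 13). The most restrictive is hour 13; with a 4-hour duration, the problem set must start by hour 9.
Lecture review feeds into the problem set (must start by hour 9); so lecture review must finish by hour 9 and therefore start by hour 3.

3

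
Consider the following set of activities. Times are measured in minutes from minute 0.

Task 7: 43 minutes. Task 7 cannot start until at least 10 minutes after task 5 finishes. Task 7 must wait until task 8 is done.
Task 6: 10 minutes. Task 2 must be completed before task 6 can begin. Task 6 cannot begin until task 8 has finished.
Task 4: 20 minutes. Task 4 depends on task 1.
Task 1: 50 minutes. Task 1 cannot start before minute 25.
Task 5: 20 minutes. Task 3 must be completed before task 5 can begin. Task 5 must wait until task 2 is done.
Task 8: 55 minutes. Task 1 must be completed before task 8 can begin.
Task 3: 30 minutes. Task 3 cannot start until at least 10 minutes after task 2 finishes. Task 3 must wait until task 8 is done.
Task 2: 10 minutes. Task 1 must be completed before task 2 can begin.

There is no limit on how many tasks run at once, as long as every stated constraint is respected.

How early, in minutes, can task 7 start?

190

Task 1 cannot begin until its own release at minute 25. It runs from minute 25 to 25 + 50 = minute 75.
After task 1 (finishes minute 75), task 8 can start at minute 75 and finishes at minute 130.
Task 2 cannot begin until task 1 (finishes minute 75). It runs from minute 75 to 75 + 10 = minute 85.
Task 3 needs all of task 2 (finishes minute 85, plus 10-minute gap → minute 95); task 8 (finishes minute 130). That puts its earliest start at minute 130; it finishes at 130 + 30 = minute 160.
Task 5 has to wait for task 3 (finishes minute 160); task 2 (finishes minute 85). The latest of these is minute 160, so task 5 runs minute 160 to 160 + 20 = minute 180.
Task 7 waits on task 5 (finishes minute 180, plus 10-minute gap → minute 190); task 8 (finishes minute 130). The latest of these is minute 190, which is the earliest task 7 can start.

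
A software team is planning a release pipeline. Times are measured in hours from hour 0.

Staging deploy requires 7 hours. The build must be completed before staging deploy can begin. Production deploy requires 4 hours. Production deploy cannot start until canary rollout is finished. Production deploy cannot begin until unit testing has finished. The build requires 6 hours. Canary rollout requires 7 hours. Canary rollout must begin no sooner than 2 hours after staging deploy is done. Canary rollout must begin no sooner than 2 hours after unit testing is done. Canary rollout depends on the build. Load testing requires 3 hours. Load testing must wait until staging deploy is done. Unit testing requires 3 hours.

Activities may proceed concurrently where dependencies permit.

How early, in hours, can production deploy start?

Unit testing has no prerequisites, so it starts at hour 0 and finishes at hour 3.
Nothing blocks the build, so it runs from hour 0 to hour 6.
Staging deploy waits on the build (finishes hour 6), so it starts at hour 6 and finishes at 6 + 7 = hour 13.
Canary rollout cannot start until staging deploy (finishes hour 13, plus 2-hour gap → hour 15); unit testing (finishes hour 3, plus 2-hour gap → hour 5); the build (finishes hour 6). The controlling bound is hour 15, so canary rollout finishes at 15 + 7 = hour 22.
Production deploy waits on canary rollout (finishes hour 22); unit testing (finishes hour 3). The latest of these is hour 22, which is the earliest production deploy can start.

22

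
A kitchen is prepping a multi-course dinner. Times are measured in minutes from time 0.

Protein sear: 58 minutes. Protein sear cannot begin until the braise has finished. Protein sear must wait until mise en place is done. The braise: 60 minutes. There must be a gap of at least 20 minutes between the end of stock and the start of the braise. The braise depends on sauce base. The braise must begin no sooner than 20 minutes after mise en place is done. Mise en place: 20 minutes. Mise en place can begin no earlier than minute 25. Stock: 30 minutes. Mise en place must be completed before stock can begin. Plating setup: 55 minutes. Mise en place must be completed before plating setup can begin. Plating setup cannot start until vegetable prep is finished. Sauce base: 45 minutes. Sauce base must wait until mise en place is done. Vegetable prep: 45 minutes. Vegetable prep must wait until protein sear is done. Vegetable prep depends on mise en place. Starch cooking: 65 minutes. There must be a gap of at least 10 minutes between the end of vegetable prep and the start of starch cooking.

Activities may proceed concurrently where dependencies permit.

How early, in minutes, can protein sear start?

After its own release at minute 25, mise en place can start at minute 25 and finishes at minute 45.
Sauce base cannot begin until mise en place (finishes minute 45). It runs from minute 45 to 45 + 45 = minute 90.
After mise en place (finishes minute 45), stock can start at minute 45 and finishes at minute 75.
For the braise: stock (finishes minute 75, plus 20-minute gap → minute 95); sauce base (finishes minute 90); mise en place (finishes minute 45, plus 20-minute gap → minute 65). Taking the maximum gives a start of minute 95, and it finishes at 95 + 60 = minute 155.
Protein sear waits on the braise (finishes minute 155); mise en place (finishes minute 45). The latest of these is minute 155, which is the earliest protein sear can start.

155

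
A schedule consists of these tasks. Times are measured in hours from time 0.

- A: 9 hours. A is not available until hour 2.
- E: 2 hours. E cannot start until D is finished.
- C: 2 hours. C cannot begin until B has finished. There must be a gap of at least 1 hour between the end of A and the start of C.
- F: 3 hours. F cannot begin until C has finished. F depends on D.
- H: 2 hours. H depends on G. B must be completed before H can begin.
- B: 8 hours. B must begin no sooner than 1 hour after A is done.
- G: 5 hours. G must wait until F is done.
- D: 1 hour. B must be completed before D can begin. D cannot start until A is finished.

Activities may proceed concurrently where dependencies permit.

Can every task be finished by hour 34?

After its own release at hour 2, A can start at hour 2 and finishes at hour 11.
B cannot begin until A (finishes hour 11, plus 1-hour gap → hour 12). It runs from hour 12 to 12 + 8 = hour 20.
D cannot start until B (finishes hour 20); A (finishes hour 11). The controlling bound is hour 20, so D finishes at 20 + 1 = hour 21.
After D (finishes hour 21), E can start at hour 21 and finishes at hour 23.
C has to wait for B (finishes hour 20); A (finishes hour 11, plus 1-hour gap → hour 12). The latest of these is hour 20, so C runs hour 20 to 20 + 2 = hour 22.
F has to wait for C (finishes hour 22); D (finishes hour 21). The latest of these is hour 22, so F runs hour 22 to 22 + 3 = hour 25.
G waits on F (finishes hour 25), so it starts at hour 25 and finishes at 25 + 5 = hour 30.
For H: G (finishes hour 30); B (finishes hour 20). Taking the maximum gives a start of hour 30, and it finishes at 30 + 2 = hour 32.
Every task is finished by hour 32, which is no later than the deadline of 34, so the schedule is feasible.

Yes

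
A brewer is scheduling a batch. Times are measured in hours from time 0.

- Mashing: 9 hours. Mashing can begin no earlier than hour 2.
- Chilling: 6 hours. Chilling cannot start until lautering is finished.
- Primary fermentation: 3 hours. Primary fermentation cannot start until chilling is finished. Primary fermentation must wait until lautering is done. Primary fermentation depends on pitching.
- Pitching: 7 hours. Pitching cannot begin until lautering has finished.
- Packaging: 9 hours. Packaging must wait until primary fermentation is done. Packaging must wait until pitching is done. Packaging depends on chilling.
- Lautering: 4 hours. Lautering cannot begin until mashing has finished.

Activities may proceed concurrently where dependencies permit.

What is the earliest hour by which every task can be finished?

After its own release at hour 2, mashing can start at hour 2 and finishes at hour 11.
Lautering cannot begin until mashing (finishes hour 11). It runs from hour 11 to 11 + 4 = hour 15.
Pitching waits on lautering (finishes hour 15), so it starts at hour 15 and finishes at 15 + 7 = hour 22.
Chilling waits on lautering (finishes hour 15), so it starts at hour 15 and finishes at 15 + 6 = hour 21.
Primary fermentation cannot start until chilling (finishes hour 21); lautering (finishes hour 15); pitching (finishes hour 22). The controlling bound is hour 22, so primary fermentation finishes at 22 + 3 = hour 25.
Packaging cannot start until primary fermentation (finishes hour 25); pitching (finishes hour 22); chilling (finishes hour 21). The controlling bound is hour 25, so packaging finishes at 25 + 9 = hour 34.
All tasks are finished once the last one completes. Finish times: Mashing at 11, Lautering at 15, Chilling at 21, Pitching at 22, Primary fermentation at 25, Packaging at 34. The latest is hour 34.

34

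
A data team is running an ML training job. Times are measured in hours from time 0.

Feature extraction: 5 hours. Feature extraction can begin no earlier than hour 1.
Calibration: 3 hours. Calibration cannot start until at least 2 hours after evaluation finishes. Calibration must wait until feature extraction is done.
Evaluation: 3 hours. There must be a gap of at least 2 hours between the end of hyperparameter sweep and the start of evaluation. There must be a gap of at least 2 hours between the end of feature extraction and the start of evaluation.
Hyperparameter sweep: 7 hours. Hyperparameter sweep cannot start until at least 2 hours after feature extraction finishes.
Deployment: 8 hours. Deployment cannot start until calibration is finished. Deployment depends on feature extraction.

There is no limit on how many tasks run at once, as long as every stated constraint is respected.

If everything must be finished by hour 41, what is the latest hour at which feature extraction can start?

Nothing follows deployment; the deadline of hour 41 is its only limit. It must start by 41 − 8 = hour 33.
Calibration has to be done before deployment (must start by hour 33). That means finishing by hour 33, i.e. starting by 33 − 3 = hour 30.
Evaluation must finish before calibration (must start by hour 30, minus 2-hour gap → hour 28). With a 3-hour duration, evaluation must start by 28 − 3 = hour 25.
Hyperparameter sweep has to be done before evaluation (must start by hour 25, minus 2-hour gap → hour 23). That means finishing by hour 23, i.e. starting by 23 − 7 = hour 16.
Feature extraction must finish in time for hyperparameter sweep (must start by hour 16, minus 2-hour gap → hour 14); evaluation (must start by hour 25, minus 2-hour gap → hour 23); calibration (must start by hour 30); deployment (must start by hour 33). The tightest is hour 14, so feature extraction must start by 14 − 5 = hour 9.

9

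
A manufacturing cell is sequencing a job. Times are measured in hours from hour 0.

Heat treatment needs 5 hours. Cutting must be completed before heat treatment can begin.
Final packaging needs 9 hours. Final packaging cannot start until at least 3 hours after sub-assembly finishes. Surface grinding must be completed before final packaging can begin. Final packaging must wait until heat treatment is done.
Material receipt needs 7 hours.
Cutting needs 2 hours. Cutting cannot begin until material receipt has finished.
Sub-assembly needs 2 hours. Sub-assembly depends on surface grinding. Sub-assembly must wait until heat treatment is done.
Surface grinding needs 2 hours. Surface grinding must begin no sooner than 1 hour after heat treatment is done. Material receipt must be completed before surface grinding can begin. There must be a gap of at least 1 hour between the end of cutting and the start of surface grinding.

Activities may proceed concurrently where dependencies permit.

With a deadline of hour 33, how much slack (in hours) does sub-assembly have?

Nothing blocks material receipt, so it runs from hour 0 to hour 7.
Cutting cannot begin until material receipt (finishes hour 7). It runs from hour 7 to 7 + 2 = hour 9.
Heat treatment waits on cutting (finishes hour 9), so it starts at hour 9 and finishes at 9 + 5 = hour 14.
Surface grinding cannot start until heat treatment (finishes hour 14, plus 1-hour gap → hour 15); material receipt (finishes hour 7); cutting (finishes hour 9, plus 1-hour gap → hour 10). The controlling bound is hour 15, so surface grinding finishes at 15 + 2 = hour 17.
Sub-assembly has to wait for surface grinding (finishes hour 17); heat treatment (finishes hour 14). The latest of these is hour 17, so sub-assembly runs hour 17 to 17 + 2 = hour 19.

Working backward from the deadline:
Final packaging must finish by hour 33; it takes 9 hours, so it must start by 33 − 9 = hour 24.
Sub-assembly must finish before final packaging (must start by hour 24, minus 3-hour gap → hour 21). With a 2-hour duration, sub-assembly must start by 21 − 2 = hour 19.
So sub-assembly can start as early as hour 17 and as late as hour 19, giving 19 − 17 = 2 hours of slack.

2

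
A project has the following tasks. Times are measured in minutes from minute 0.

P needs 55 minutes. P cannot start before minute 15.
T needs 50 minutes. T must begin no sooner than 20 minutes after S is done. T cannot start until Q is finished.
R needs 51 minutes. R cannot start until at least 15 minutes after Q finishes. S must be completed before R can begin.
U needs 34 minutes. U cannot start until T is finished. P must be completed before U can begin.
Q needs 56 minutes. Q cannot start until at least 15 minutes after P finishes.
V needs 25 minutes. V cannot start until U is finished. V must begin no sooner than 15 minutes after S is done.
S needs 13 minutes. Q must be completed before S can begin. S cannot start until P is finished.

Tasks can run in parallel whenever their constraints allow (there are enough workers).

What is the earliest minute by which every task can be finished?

283

P waits on its own release at minute 15, so it starts at minute 15 and finishes at 15 + 55 = minute 70.
Q cannot begin until P (finishes minute 70, plus 15-minute gap → minute 85). It runs from minute 85 to 85 + 56 = minute 141.
S has to wait for Q (finishes minute 141); P (finishes minute 70). The latest of these is minute 141, so S runs minute 141 to 141 + 13 = minute 154.
T has to wait for S (finishes minute 154, plus 20-minute gap → minute 174); Q (finishes minute 141). The latest of these is minute 174, so T runs minute 174 to 174 + 50 = minute 224.
U needs all of T (finishes minute 224); P (finishes minute 70). That puts its earliest start at minute 224; it finishes at 224 + 34 = minute 258.
V needs all of U (finishes minute 258); S (finishes minute 154, plus 15-minute gap → minute 169). That puts its earliest start at minute 258; it finishes at 258 + 25 = minute 283.
R cannot start until Q (finishes minute 141, plus 15-minute gap → minute 156); S (finishes minute 154). The controlling bound is minute 156, so R finishes at 156 + 51 = minute 207.
All tasks are finished once the last one completes. Finish times: P at 70, Q at 141, R at 207, S at 154, T at 224, U at 258, V at 283. The latest is minute 283.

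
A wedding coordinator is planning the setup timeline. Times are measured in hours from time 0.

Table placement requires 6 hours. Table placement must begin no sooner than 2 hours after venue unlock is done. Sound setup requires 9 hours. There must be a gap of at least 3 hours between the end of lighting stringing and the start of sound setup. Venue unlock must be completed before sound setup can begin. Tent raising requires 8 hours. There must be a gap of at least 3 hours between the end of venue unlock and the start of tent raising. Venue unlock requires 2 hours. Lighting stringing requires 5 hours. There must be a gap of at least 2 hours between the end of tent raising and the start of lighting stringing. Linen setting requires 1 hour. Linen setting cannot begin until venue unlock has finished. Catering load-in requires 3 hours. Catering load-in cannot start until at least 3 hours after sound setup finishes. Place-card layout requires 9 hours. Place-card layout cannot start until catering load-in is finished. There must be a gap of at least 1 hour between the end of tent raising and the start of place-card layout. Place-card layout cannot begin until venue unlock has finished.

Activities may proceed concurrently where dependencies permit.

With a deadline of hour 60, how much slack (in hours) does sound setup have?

13

Venue unlock can start immediately at hour 0; it finishes at hour 2.
Tent raising waits on venue unlock (finishes hour 2, plus 3-hour gap → hour 5), so it starts at hour 5 and finishes at 5 + 8 = hour 13.
Lighting stringing cannot begin until tent raising (finishes hour 13, plus 2-hour gap → hour 15). It runs from hour 15 to 15 + 5 = hour 20.
Sound setup cannot start until lighting stringing (finishes hour 20, plus 3-hour gap → hour 23); venue unlock (finishes hour 2). The controlling bound is hour 23, so sound setup finishes at 23 + 9 = hour 32.

Working backward from the deadline:
Place-card layout has no dependents, so it just needs to finish by hour 60. Starting by 60 − 9 = hour 51 achieves that.
Catering load-in must finish before place-card layout (must start by hour 51). With a 3-hour duration, catering load-in must start by 51 − 3 = hour 48.
Since catering load-in (must start by hour 48, minus 3-hour gap → hour 45) depends on it, sound setup must finish by hour 45. Backing off its 9-hour duration gives a latest start of hour 36.
So sound setup can start as early as hour 23 and as late as hour 36, giving 36 − 23 = 13 hours of slack.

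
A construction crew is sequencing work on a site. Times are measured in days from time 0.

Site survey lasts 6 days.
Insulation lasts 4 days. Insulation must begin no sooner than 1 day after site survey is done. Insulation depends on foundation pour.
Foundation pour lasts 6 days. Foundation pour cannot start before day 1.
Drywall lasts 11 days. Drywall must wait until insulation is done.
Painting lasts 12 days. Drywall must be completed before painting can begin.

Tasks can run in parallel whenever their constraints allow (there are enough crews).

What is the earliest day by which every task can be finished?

After its own release at day 1, foundation pour can start at day 1 and finishes at day 7.
Nothing blocks site survey, so it runs from day 0 to day 6.
Insulation has to wait for site survey (finishes day 6, plus 1-day gap → day 7); foundation pour (finishes day 7). The latest of these is day 7, so insulation runs day 7 to 7 + 4 = day 11.
Drywall waits on insulation (finishes day 11), so it starts at day 11 and finishes at 11 + 11 = day 22.
After drywall (finishes day 22), painting can start at day 22 and finishes at day 34.
All tasks are finished once the last one completes. Finish times: Site survey at 6, Foundation pour at 7, Insulation at 11, Drywall at 22, Painting at 34. The latest is day 34.

34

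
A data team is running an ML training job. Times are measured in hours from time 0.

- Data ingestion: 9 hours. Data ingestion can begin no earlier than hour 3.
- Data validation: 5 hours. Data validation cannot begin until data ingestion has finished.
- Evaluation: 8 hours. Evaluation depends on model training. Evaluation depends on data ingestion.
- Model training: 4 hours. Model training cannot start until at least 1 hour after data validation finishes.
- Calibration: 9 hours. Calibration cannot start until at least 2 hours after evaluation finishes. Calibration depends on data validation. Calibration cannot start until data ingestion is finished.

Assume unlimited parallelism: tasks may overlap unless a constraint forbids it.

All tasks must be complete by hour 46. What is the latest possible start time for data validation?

Calibration must finish by hour 46; it takes 9 hours, so it must start by 46 − 9 = hour 37.
Evaluation must finish before calibration (must start by hour 37, minus 2-hour gap → hour 35). With an 8-hour duration, evaluation must start by 35 − 8 = hour 27.
Model training must finish before evaluation (must start by hour 27). With a 4-hour duration, model training must start by 27 − 4 = hour 23.
Data validation feeds model training (must start by hour 23, minus 1-hour gap → hour 22); calibration (must start by hour 37). Taking the minimum, data validation must finish by hour 22 and start by 22 − 5 = hour 17.

17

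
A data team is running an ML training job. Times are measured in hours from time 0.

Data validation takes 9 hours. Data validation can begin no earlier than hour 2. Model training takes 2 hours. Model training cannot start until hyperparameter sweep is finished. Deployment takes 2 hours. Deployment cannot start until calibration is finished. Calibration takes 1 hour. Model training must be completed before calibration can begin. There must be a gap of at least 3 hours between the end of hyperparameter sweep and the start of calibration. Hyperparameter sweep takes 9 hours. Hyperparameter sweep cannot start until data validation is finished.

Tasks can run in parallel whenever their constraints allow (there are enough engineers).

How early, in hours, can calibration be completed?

24

Data validation waits on its own release at hour 2, so it starts at hour 2 and finishes at 2 + 9 = hour 11.
Hyperparameter sweep waits on data validation (finishes hour 11), so it starts at hour 11 and finishes at 11 + 9 = hour 20.
Model training cannot begin until hyperparameter sweep (finishes hour 20). It runs from hour 20 to 20 + 2 = hour 22.
For calibration: model training (finishes hour 22); hyperparameter sweep (finishes hour 20, plus 3-hour gap → hour 23). Taking the maximum gives a start of hour 23, and it finishes at 23 + 1 = hour 24.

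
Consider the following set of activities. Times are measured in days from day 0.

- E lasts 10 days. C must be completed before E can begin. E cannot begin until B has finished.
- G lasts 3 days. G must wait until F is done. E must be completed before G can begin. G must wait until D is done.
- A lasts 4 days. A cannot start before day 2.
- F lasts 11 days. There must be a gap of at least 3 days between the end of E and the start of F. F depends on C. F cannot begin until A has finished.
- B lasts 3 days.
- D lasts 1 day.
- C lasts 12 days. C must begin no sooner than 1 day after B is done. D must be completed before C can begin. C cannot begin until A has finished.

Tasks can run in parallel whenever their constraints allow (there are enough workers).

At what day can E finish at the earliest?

28

Nothing blocks D, so it runs from day 0 to day 1.
B has no prerequisites, so it starts at day 0 and finishes at day 3.
A waits on its own release at day 2, so it starts at day 2 and finishes at 2 + 4 = day 6.
C has to wait for B (finishes day 3, plus 1-day gap → day 4); D (finishes day 1); A (finishes day 6). The latest of these is day 6, so C runs day 6 to 6 + 12 = day 18.
For E: C (finishes day 18); B (finishes day 3). Taking the maximum gives a start of day 18, and it finishes at 18 + 10 = day 28.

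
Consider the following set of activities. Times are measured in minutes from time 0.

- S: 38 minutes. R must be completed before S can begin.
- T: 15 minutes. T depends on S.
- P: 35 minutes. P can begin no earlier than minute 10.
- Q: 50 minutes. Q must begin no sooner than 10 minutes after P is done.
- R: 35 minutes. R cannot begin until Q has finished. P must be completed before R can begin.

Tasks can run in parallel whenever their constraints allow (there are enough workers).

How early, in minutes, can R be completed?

140

P cannot begin until its own release at minute 10. It runs from minute 10 to 10 + 35 = minute 45.
Q cannot begin until P (finishes minute 45, plus 10-minute gap → minute 55). It runs from minute 55 to 55 + 50 = minute 105.
For R: Q (finishes minute 105); P (finishes minute 45). Taking the maximum gives a start of minute 105, and it finishes at 105 + 35 = minute 140.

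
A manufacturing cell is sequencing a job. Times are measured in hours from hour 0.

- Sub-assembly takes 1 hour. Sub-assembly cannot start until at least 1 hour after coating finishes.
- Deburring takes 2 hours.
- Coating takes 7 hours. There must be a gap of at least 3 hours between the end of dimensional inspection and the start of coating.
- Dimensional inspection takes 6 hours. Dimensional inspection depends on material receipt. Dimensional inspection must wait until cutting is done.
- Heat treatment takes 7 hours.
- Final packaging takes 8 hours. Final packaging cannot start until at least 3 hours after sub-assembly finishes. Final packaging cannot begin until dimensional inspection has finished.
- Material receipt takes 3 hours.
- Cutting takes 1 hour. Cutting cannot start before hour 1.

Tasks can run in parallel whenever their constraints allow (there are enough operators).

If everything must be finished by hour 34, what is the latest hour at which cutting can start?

Final packaging has no dependents, so it just needs to finish by hour 34. Starting by 34 − 8 = hour 26 achieves that.
Since final packaging (must start by hour 26, minus 3-hour gap → hour 23) depends on it, sub-assembly must finish by hour 23. Backing off its 1-hour duration gives a latest start of hour 22.
Coating must finish before sub-assembly (must start by hour 22, minus 1-hour gap → hour 21). With a 7-hour duration, coating must start by 21 − 7 = hour 14.
Dimensional inspection must finish in time for coating (must start by hour 14, minus 3-hour gap → hour 11); final packaging (must start by hour 26). The tightest is hour 11, so dimensional inspection must start by 11 − 6 = hour 5.
Cutting has to be done before dimensional inspection (must start by hour 5). That means finishing by hour 5, i.e. starting by 5 − 1 = hour 4.

4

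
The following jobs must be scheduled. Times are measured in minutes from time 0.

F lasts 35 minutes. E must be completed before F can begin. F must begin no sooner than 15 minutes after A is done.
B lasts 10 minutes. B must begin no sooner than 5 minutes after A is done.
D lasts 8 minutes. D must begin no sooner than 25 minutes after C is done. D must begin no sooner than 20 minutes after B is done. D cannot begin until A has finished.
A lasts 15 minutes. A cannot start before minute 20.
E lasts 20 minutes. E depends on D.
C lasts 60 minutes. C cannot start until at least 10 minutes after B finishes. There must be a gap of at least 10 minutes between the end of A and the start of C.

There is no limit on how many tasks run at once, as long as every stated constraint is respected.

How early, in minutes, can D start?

A cannot begin until its own release at minute 20. It runs from minute 20 to 20 + 15 = minute 35.
B cannot begin until A (finishes minute 35, plus 5-minute gap → minute 40). It runs from minute 40 to 40 + 10 = minute 50.
C needs all of B (finishes minute 50, plus 10-minute gap → minute 60); A (finishes minute 35, plus 10-minute gap → minute 45). That puts its earliest start at minute 60; it finishes at 60 + 60 = minute 120.
D waits on C (finishes minute 120, plus 25-minute gap → minute 145); B (finishes minute 50, plus 20-minute gap → minute 70); A (finishes minute 35). The latest of these is minute 145, which is the earliest D can start.

145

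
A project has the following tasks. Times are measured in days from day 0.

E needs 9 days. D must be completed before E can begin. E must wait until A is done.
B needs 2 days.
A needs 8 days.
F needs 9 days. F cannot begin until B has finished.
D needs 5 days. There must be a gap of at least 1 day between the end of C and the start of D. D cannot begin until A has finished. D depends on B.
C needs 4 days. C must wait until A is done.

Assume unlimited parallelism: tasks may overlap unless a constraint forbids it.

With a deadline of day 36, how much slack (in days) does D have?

9

B has no prerequisites, so it starts at day 0 and finishes at day 2.
A has no prerequisites, so it starts at day 0 and finishes at day 8.
C cannot begin until A (finishes day 8). It runs from day 8 to 8 + 4 = day 12.
For D: C (finishes day 12, plus 1-day gap → day 13); A (finishes day 8); B (finishes day 2). Taking the maximum gives a start of day 13, and it finishes at 13 + 5 = day 18.

Working backward from the deadline:
E must finish by day 36; it takes 9 days, so it must start by 36 − 9 = day 27.
D has to be done before E (must start by day 27). That means finishing by day 27, i.e. starting by 27 − 5 = day 22.
So D can start as early as day 13 and as late as day 22, giving 22 − 13 = 9 days of slack.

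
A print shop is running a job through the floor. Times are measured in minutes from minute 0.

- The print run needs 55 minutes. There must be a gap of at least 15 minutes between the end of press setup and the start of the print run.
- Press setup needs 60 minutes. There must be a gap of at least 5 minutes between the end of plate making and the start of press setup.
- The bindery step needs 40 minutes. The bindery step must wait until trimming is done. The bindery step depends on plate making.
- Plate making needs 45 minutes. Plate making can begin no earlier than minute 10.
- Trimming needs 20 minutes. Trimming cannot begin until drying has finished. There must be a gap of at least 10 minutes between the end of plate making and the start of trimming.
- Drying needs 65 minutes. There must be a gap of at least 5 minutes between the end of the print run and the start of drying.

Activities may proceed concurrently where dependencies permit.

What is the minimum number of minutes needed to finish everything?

320

Plate making cannot begin until its own release at minute 10. It runs from minute 10 to 10 + 45 = minute 55.
Press setup waits on plate making (finishes minute 55, plus 5-minute gap → minute 60), so it starts at minute 60 and finishes at 60 + 60 = minute 120.
After press setup (finishes minute 120, plus 15-minute gap → minute 135), the print run can start at minute 135 and finishes at minute 190.
Drying cannot begin until the print run (finishes minute 190, plus 5-minute gap → minute 195). It runs from minute 195 to 195 + 65 = minute 260.
For trimming: drying (finishes minute 260); plate making (finishes minute 55, plus 10-minute gap → minute 65). Taking the maximum gives a start of minute 260, and it finishes at 260 + 20 = minute 280.
For the bindery step: trimming (finishes minute 280); plate making (finishes minute 55). Taking the maximum gives a start of minute 280, and it finishes at 280 + 40 = minute 320.
All tasks are finished once the last one completes. Finish times: Plate making at 55, Press setup at 120, The print run at 190, Drying at 260, Trimming at 280, The bindery step at 320. The latest is minute 320.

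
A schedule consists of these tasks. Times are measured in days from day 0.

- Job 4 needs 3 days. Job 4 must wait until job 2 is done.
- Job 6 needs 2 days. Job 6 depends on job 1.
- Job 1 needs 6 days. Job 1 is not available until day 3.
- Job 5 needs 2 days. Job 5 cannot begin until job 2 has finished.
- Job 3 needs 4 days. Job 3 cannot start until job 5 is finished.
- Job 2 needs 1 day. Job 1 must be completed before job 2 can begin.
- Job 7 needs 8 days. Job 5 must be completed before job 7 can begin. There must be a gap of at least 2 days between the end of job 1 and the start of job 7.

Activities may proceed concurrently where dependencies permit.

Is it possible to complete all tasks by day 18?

No

Job 1 cannot begin until its own release at day 3. It runs from day 3 to 3 + 6 = day 9.
Job 6 waits on job 1 (finishes day 9), so it starts at day 9 and finishes at 9 + 2 = day 11.
Job 2 waits on job 1 (finishes day 9), so it starts at day 9 and finishes at 9 + 1 = day 10.
Job 5 waits on job 2 (finishes day 10), so it starts at day 10 and finishes at 10 + 2 = day 12.
Job 7 needs all of job 5 (finishes day 12); job 1 (finishes day 9, plus 2-day gap → day 11). That puts its earliest start at day 12; it finishes at 12 + 8 = day 20.
Job 3 cannot begin until job 5 (finishes day 12). It runs from day 12 to 12 + 4 = day 16.
Job 4 cannot begin until job 2 (finishes day 10). It runs from day 10 to 10 + 3 = day 13.
The earliest everything can be done is day 20, which is after the deadline of 18, so it is not possible.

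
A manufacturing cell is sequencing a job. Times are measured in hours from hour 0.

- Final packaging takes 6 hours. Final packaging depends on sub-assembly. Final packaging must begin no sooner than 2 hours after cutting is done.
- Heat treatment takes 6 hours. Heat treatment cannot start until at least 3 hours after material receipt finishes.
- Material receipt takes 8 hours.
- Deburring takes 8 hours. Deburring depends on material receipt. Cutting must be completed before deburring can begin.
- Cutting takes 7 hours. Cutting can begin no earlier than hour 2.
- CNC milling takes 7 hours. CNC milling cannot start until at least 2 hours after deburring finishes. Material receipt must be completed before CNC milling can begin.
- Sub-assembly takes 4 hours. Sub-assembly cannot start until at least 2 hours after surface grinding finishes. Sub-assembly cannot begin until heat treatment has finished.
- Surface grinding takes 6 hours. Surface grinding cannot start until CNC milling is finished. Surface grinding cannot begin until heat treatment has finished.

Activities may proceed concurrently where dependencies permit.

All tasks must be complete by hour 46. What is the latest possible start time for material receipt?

3

Nothing follows final packaging; the deadline of hour 46 is its only limit. It must start by 46 − 6 = hour 40.
Sub-assembly must finish before final packaging (must start by hour 40). With a 4-hour duration, sub-assembly must start by 40 − 4 = hour 36.
Surface grinding feeds into sub-assembly (must start by hour 36, minus 2-hour gap → hour 34); so surface grinding must finish by hour 34 and therefore start by hour 28.
Since surface grinding (must start by hour 28) depends on it, CNC milling must finish by hour 28. Backing off its 7-hour duration gives a latest start of hour 21.
Deburring feeds into CNC milling (must start by hour 21, minus 2-hour gap → hour 19); so deburring must finish by hour 19 and therefore start by hour 11.
Heat treatment feeds surface grinding (must start by hour 28); sub-assembly (must start by hour 36). Taking the minimum, heat treatment must finish by hour 28 and start by 28 − 6 = hour 22.
For material receipt: deburring (must start by hour 11); CNC milling (must start by hour 21); heat treatment (must start by hour 22, minus 3-hour gap → hour 19). The most restrictive is hour 11; with an 8-hour duration, material receipt must start by hour 3.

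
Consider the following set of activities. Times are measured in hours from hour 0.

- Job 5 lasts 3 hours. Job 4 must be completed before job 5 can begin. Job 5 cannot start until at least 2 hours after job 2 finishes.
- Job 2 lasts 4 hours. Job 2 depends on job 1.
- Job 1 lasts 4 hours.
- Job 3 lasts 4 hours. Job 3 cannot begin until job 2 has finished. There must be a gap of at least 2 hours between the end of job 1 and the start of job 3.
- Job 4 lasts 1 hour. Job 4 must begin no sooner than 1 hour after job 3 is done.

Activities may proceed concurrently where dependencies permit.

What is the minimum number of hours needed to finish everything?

Job 1 can start immediately at hour 0; it finishes at hour 4.
Job 2 cannot begin until job 1 (finishes hour 4). It runs from hour 4 to 4 + 4 = hour 8.
Job 3 cannot start until job 2 (finishes hour 8); job 1 (finishes hour 4, plus 2-hour gap → hour 6). The controlling bound is hour 8, so job 3 finishes at 8 + 4 = hour 12.
Job 4 waits on job 3 (finishes hour 12, plus 1-hour gap → hour 13), so it starts at hour 13 and finishes at 13 + 1 = hour 14.
For job 5: job 4 (finishes hour 14); job 2 (finishes hour 8, plus 2-hour gap → hour 10). Taking the maximum gives a start of hour 14, and it finishes at 14 + 3 = hour 17.
All tasks are finished once the last one completes. Finish times: Job 1 at 4, Job 2 at 8, Job 3 at 12, Job 4 at 14, Job 5 at 17. The latest is hour 17.

17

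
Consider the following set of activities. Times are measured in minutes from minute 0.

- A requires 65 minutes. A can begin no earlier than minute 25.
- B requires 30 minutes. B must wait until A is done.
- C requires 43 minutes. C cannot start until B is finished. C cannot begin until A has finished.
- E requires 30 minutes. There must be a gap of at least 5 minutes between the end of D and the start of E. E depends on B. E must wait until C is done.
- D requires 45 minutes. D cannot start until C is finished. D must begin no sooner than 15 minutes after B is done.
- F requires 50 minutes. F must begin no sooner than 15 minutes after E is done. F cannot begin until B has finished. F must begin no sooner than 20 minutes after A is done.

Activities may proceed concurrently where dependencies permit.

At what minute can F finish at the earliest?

After its own release at minute 25, A can start at minute 25 and finishes at minute 90.
B cannot begin until A (finishes minute 90). It runs from minute 90 to 90 + 30 = minute 120.
C cannot start until B (finishes minute 120); A (finishes minute 90). The controlling bound is minute 120, so C finishes at 120 + 43 = minute 163.
D has to wait for C (finishes minute 163); B (finishes minute 120, plus 15-minute gap → minute 135). The latest of these is minute 163, so D runs minute 163 to 163 + 45 = minute 208.
E needs all of D (finishes minute 208, plus 5-minute gap → minute 213); B (finishes minute 120); C (finishes minute 163). That puts its earliest start at minute 213; it finishes at 213 + 30 = minute 243.
F has to wait for E (finishes minute 243, plus 15-minute gap → minute 258); B (finishes minute 120); A (finishes minute 90, plus 20-minute gap → minute 110). The latest of these is minute 258, so F runs minute 258 to 258 + 50 = minute 308.

308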